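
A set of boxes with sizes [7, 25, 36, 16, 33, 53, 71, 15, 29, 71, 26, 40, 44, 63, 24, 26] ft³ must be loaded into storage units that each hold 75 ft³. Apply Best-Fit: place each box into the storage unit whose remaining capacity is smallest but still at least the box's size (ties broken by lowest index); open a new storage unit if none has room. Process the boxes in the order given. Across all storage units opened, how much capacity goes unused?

storage unit 1: place 7 ft³, 68 ft³ left
storage unit 1: place 25 ft³, 43 ft³ left
storage unit 1: place 36 ft³, 7 ft³ left
storage unit 2: place 16 ft³, 59 ft³ left
storage unit 2: place 33 ft³, 26 ft³ left
storage unit 3: place 53 ft³, 22 ft³ left
storage unit 4: place 71 ft³, 4 ft³ left
storage unit 3: place 15 ft³, 7 ft³ left
storage unit 5: place 29 ft³, 46 ft³ left
storage unit 6: place 71 ft³, 4 ft³ left
storage unit 2: place 26 ft³, 0 ft³ left
storage unit 5: place 40 ft³, 6 ft³ left
storage unit 7: place 44 ft³, 31 ft³ left
storage unit 8: place 63 ft³, 12 ft³ left
storage unit 7: place 24 ft³, 7 ft³ left
storage unit 9: place 26 ft³, 49 ft³ left
9 storage units × 75 ft³ = 675 ft³; used 579 ft³; unused 96 ft³.

96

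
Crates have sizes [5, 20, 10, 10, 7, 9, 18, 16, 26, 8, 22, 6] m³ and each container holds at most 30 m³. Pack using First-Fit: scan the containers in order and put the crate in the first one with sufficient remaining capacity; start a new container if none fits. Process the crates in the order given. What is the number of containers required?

5 m³ → container 1 (remaining 25 m³)
20 m³ → container 1 (remaining 5 m³)
10 m³ → container 2 (remaining 20 m³)
10 m³ → container 2 (remaining 10 m³)
7 m³ → container 2 (remaining 3 m³)
9 m³ → container 3 (remaining 21 m³)
18 m³ → container 3 (remaining 3 m³)
16 m³ → container 4 (remaining 14 m³)
26 m³ → container 5 (remaining 4 m³)
8 m³ → container 4 (remaining 6 m³)
22 m³ → container 6 (remaining 8 m³)
6 m³ → container 4 (remaining 0 m³)
Final containers: [5,20] [10,10,7] [9,18] [16,8,6] [26] [22].

6 containers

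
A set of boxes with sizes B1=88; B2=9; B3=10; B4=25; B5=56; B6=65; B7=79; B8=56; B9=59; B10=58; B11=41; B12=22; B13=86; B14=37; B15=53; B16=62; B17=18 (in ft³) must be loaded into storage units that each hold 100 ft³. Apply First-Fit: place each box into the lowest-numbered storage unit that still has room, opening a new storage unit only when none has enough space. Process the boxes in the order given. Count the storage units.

10

B1 (88 ft³) → storage unit 1 (remaining 12 ft³)
B2 (9 ft³) → storage unit 1 (remaining 3 ft³)
B3 (10 ft³) → storage unit 2 (remaining 90 ft³)
B4 (25 ft³) → storage unit 2 (remaining 65 ft³)
B5 (56 ft³) → storage unit 2 (remaining 9 ft³)
B6 (65 ft³) → storage unit 3 (remaining 35 ft³)
B7 (79 ft³) → storage unit 4 (remaining 21 ft³)
B8 (56 ft³) → storage unit 5 (remaining 44 ft³)
B9 (59 ft³) → storage unit 6 (remaining 41 ft³)
B10 (58 ft³) → storage unit 7 (remaining 42 ft³)
B11 (41 ft³) → storage unit 5 (remaining 3 ft³)
B12 (22 ft³) → storage unit 3 (remaining 13 ft³)
B13 (86 ft³) → storage unit 8 (remaining 14 ft³)
B14 (37 ft³) → storage unit 6 (remaining 4 ft³)
B15 (53 ft³) → storage unit 9 (remaining 47 ft³)
B16 (62 ft³) → storage unit 10 (remaining 38 ft³)
B17 (18 ft³) → storage unit 4 (remaining 3 ft³)
Final storage units: [88,9] [10,25,56] [65,22] [79,18] [56,41] [59,37] [58] [86] [53] [62].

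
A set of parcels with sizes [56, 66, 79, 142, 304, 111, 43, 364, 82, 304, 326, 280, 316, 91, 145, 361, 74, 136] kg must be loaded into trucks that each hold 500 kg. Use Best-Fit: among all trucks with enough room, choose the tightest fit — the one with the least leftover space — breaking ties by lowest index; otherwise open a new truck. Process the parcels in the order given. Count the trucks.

56 kg → truck 1 (remaining 444 kg)
66 kg → truck 1 (remaining 378 kg)
79 kg → truck 1 (remaining 299 kg)
142 kg → truck 1 (remaining 157 kg)
304 kg → truck 2 (remaining 196 kg)
111 kg → truck 1 (remaining 46 kg)
43 kg → truck 1 (remaining 3 kg)
364 kg → truck 3 (remaining 136 kg)
82 kg → truck 3 (remaining 54 kg)
304 kg → truck 4 (remaining 196 kg)
326 kg → truck 5 (remaining 174 kg)
280 kg → truck 6 (remaining 220 kg)
316 kg → truck 7 (remaining 184 kg)
91 kg → truck 5 (remaining 83 kg)
145 kg → truck 7 (remaining 39 kg)
361 kg → truck 8 (remaining 139 kg)
74 kg → truck 5 (remaining 9 kg)
136 kg → truck 8 (remaining 3 kg)

8 trucks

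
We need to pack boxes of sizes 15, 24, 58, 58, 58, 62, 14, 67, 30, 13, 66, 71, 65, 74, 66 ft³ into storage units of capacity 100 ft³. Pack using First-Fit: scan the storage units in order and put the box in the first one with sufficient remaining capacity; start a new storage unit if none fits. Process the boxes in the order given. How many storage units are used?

Put 15 ft³ in storage unit 1; 85 ft³ remain.
Put 24 ft³ in storage unit 1; 61 ft³ remain.
Put 58 ft³ in storage unit 1; 3 ft³ remain.
Put 58 ft³ in storage unit 2; 42 ft³ remain.
Put 58 ft³ in storage unit 3; 42 ft³ remain.
Put 62 ft³ in storage unit 4; 38 ft³ remain.
Put 14 ft³ in storage unit 2; 28 ft³ remain.
Put 67 ft³ in storage unit 5; 33 ft³ remain.
Put 30 ft³ in storage unit 3; 12 ft³ remain.
Put 13 ft³ in storage unit 2; 15 ft³ remain.
Put 66 ft³ in storage unit 6; 34 ft³ remain.
Put 71 ft³ in storage unit 7; 29 ft³ remain.
Put 65 ft³ in storage unit 8; 35 ft³ remain.
Put 74 ft³ in storage unit 9; 26 ft³ remain.
Put 66 ft³ in storage unit 10; 34 ft³ remain.
Final storage units: [15,24,58] [58,14,13] [58,30] [62] [67] [66] [71] [65] [74] [66].

10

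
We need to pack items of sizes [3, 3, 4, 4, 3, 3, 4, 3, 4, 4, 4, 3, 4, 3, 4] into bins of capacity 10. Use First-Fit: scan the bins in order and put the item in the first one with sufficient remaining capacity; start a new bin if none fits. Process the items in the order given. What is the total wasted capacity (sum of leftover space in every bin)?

3 → bin 1 (remaining 7)
3 → bin 1 (remaining 4)
4 → bin 1 (remaining 0)
4 → bin 2 (remaining 6)
3 → bin 2 (remaining 3)
3 → bin 2 (remaining 0)
4 → bin 3 (remaining 6)
3 → bin 3 (remaining 3)
4 → bin 4 (remaining 6)
4 → bin 4 (remaining 2)
4 → bin 5 (remaining 6)
3 → bin 3 (remaining 0)
4 → bin 5 (remaining 2)
3 → bin 6 (remaining 7)
4 → bin 6 (remaining 3)
6 bins × 10 = 60; used 53; unused 7.

7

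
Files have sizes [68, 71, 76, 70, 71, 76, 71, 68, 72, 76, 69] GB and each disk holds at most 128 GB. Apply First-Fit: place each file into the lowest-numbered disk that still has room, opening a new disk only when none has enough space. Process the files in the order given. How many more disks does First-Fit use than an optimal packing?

0

First-Fit: [68] [71] [76] [70] [71] [76] [71] [68] [72] [76] [69] → 11 disks.
11 files exceed 64 GB (half the capacity), and no two of those can share a disk, so at least 11 disks are needed.
So 11 is already optimal.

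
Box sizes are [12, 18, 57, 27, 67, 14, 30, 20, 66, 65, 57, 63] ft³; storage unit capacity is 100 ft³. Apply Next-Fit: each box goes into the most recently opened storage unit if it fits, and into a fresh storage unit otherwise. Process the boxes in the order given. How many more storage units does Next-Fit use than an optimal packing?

Next-Fit: [12,18,57] [27,67] [14,30,20] [66] [65] [57] [63] → 7 storage units.
6 boxes exceed 50 ft³ (half the capacity), and no two of those can share a storage unit, so at least 6 storage units are needed.
An optimal packing achieves that bound: [67,30] [66,27] [65,20,14] [63,18,12] [57] [57] → 6 storage units.
Excess: 7 − 6 = 1.

1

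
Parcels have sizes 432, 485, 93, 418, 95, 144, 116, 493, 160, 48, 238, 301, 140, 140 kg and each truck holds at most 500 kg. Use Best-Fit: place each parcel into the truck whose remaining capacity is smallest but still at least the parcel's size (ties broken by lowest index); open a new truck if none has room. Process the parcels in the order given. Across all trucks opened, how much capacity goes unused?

697

Put 432 kg in truck 1; 68 kg remain.
Put 485 kg in truck 2; 15 kg remain.
Put 93 kg in truck 3; 407 kg remain.
Put 418 kg in truck 4; 82 kg remain.
Put 95 kg in truck 3; 312 kg remain.
Put 144 kg in truck 3; 168 kg remain.
Put 116 kg in truck 3; 52 kg remain.
Put 493 kg in truck 5; 7 kg remain.
Put 160 kg in truck 6; 340 kg remain.
Put 48 kg in truck 3; 4 kg remain.
Put 238 kg in truck 6; 102 kg remain.
Put 301 kg in truck 7; 199 kg remain.
Put 140 kg in truck 7; 59 kg remain.
Put 140 kg in truck 8; 360 kg remain.
8 trucks × 500 kg = 4000 kg; used 3303 kg; unused 697 kg.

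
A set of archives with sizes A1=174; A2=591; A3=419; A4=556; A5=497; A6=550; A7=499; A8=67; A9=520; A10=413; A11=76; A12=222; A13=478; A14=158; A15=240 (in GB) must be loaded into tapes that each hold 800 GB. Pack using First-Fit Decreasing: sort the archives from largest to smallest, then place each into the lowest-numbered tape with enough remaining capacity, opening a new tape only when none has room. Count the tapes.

9 tapes

Sorted descending: 591, 556, 550, 520, 499, 497, 478, 419, 413, 240, 222, 174, 158, 76, 67.
tape 1: place 591 GB, 209 GB left
tape 2: place 556 GB, 244 GB left
tape 3: place 550 GB, 250 GB left
tape 4: place 520 GB, 280 GB left
tape 5: place 499 GB, 301 GB left
tape 6: place 497 GB, 303 GB left
tape 7: place 478 GB, 322 GB left
tape 8: place 419 GB, 381 GB left
tape 9: place 413 GB, 387 GB left
tape 2: place 240 GB, 4 GB left
tape 3: place 222 GB, 28 GB left
tape 1: place 174 GB, 35 GB left
tape 4: place 158 GB, 122 GB left
tape 4: place 76 GB, 46 GB left
tape 5: place 67 GB, 234 GB left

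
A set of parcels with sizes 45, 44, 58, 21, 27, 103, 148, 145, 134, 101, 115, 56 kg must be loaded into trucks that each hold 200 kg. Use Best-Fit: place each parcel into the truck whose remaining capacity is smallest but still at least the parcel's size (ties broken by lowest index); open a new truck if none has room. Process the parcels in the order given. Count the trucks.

truck 1: place 45 kg, 155 kg left
truck 1: place 44 kg, 111 kg left
truck 1: place 58 kg, 53 kg left
truck 1: place 21 kg, 32 kg left
truck 1: place 27 kg, 5 kg left
truck 2: place 103 kg, 97 kg left
truck 3: place 148 kg, 52 kg left
truck 4: place 145 kg, 55 kg left
truck 5: place 134 kg, 66 kg left
truck 6: place 101 kg, 99 kg left
truck 7: place 115 kg, 85 kg left
truck 5: place 56 kg, 10 kg left

7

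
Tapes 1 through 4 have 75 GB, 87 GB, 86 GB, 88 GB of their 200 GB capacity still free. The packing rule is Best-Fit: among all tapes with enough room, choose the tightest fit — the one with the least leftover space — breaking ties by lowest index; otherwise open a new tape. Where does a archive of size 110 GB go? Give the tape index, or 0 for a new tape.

0

No tape has ≥ 110 GB free, so a new tape is opened.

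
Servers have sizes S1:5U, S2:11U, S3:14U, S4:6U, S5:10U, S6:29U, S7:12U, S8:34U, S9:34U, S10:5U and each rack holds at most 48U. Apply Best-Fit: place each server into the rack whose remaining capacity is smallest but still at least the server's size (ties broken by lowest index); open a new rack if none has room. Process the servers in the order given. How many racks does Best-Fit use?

Put S1 (5U) in rack 1; 43U remain.
Put S2 (11U) in rack 1; 32U remain.
Put S3 (14U) in rack 1; 18U remain.
Put S4 (6U) in rack 1; 12U remain.
Put S5 (10U) in rack 1; 2U remain.
Put S6 (29U) in rack 2; 19U remain.
Put S7 (12U) in rack 2; 7U remain.
Put S8 (34U) in rack 3; 14U remain.
Put S9 (34U) in rack 4; 14U remain.
Put S10 (5U) in rack 2; 2U remain.
Final racks: [5,11,14,6,10] [29,12,5] [34] [34].

4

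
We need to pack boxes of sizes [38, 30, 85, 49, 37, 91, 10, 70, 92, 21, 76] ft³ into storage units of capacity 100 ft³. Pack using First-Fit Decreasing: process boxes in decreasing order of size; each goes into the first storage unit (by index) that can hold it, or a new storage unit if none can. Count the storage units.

Sorted descending: 92, 91, 85, 76, 70, 49, 38, 37, 30, 21, 10.
92 ft³ → storage unit 1 (remaining 8 ft³)
91 ft³ → storage unit 2 (remaining 9 ft³)
85 ft³ → storage unit 3 (remaining 15 ft³)
76 ft³ → storage unit 4 (remaining 24 ft³)
70 ft³ → storage unit 5 (remaining 30 ft³)
49 ft³ → storage unit 6 (remaining 51 ft³)
38 ft³ → storage unit 6 (remaining 13 ft³)
37 ft³ → storage unit 7 (remaining 63 ft³)
30 ft³ → storage unit 5 (remaining 0 ft³)
21 ft³ → storage unit 4 (remaining 3 ft³)
10 ft³ → storage unit 3 (remaining 5 ft³)

7 storage units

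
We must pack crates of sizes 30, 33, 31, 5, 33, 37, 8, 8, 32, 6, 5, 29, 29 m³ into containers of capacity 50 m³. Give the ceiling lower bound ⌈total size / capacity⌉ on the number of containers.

Total size = 30 + 33 + 31 + 5 + 33 + 37 + 8 + 8 + 32 + 6 + 5 + 29 + 29 = 286 m³.
⌈286 / 50⌉ = 6.

6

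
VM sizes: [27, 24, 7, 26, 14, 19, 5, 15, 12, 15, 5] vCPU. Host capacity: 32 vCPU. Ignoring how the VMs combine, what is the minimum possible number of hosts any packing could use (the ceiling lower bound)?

6

Total size = 27 + 24 + 7 + 26 + 14 + 19 + 5 + 15 + 12 + 15 + 5 = 169 vCPU.
⌈169 / 32⌉ = 6.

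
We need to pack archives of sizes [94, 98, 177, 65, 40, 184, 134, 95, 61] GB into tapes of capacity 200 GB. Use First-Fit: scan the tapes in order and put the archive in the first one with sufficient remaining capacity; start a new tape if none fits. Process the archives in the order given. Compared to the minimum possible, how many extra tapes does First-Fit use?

0

First-Fit: [94,98] [177] [65,40,95] [184] [134,61] → 5 tapes.
Total size 948 GB; any packing needs at least ⌈948/200⌉ = 5 tapes.
So 5 is already optimal.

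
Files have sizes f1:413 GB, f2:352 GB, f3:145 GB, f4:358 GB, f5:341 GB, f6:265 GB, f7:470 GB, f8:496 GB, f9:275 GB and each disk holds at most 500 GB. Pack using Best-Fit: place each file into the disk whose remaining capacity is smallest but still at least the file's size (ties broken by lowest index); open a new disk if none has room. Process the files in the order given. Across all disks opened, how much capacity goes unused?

885

Put f1 (413 GB) in disk 1; 87 GB remain.
Put f2 (352 GB) in disk 2; 148 GB remain.
Put f3 (145 GB) in disk 2; 3 GB remain.
Put f4 (358 GB) in disk 3; 142 GB remain.
Put f5 (341 GB) in disk 4; 159 GB remain.
Put f6 (265 GB) in disk 5; 235 GB remain.
Put f7 (470 GB) in disk 6; 30 GB remain.
Put f8 (496 GB) in disk 7; 4 GB remain.
Put f9 (275 GB) in disk 8; 225 GB remain.
8 disks × 500 GB = 4000 GB; used 3115 GB; unused 885 GB.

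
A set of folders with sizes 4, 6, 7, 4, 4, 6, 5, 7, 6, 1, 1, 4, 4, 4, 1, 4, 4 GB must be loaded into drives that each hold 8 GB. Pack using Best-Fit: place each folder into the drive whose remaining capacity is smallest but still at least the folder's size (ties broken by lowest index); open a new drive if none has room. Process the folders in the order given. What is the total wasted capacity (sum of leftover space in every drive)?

drive 1: place 4 GB, 4 GB left
drive 2: place 6 GB, 2 GB left
drive 3: place 7 GB, 1 GB left
drive 1: place 4 GB, 0 GB left
drive 4: place 4 GB, 4 GB left
drive 5: place 6 GB, 2 GB left
drive 6: place 5 GB, 3 GB left
drive 7: place 7 GB, 1 GB left
drive 8: place 6 GB, 2 GB left
drive 3: place 1 GB, 0 GB left
drive 7: place 1 GB, 0 GB left
drive 4: place 4 GB, 0 GB left
drive 9: place 4 GB, 4 GB left
drive 9: place 4 GB, 0 GB left
drive 2: place 1 GB, 1 GB left
drive 10: place 4 GB, 4 GB left
drive 10: place 4 GB, 0 GB left
10 drives × 8 GB = 80 GB; used 72 GB; unused 8 GB.

8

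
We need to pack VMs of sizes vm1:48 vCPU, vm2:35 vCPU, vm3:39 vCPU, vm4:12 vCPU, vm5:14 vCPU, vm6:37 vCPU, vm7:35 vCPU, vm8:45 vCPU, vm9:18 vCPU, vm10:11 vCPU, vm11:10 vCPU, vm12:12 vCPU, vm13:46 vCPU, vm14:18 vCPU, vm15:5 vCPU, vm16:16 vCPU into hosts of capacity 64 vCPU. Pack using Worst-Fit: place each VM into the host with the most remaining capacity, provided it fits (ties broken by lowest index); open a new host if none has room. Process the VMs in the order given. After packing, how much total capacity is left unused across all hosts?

host 1: place vm1 (48 vCPU), 16 vCPU left
host 2: place vm2 (35 vCPU), 29 vCPU left
host 3: place vm3 (39 vCPU), 25 vCPU left
host 2: place vm4 (12 vCPU), 17 vCPU left
host 3: place vm5 (14 vCPU), 11 vCPU left
host 4: place vm6 (37 vCPU), 27 vCPU left
host 5: place vm7 (35 vCPU), 29 vCPU left
host 6: place vm8 (45 vCPU), 19 vCPU left
host 5: place vm9 (18 vCPU), 11 vCPU left
host 4: place vm10 (11 vCPU), 16 vCPU left
host 6: place vm11 (10 vCPU), 9 vCPU left
host 2: place vm12 (12 vCPU), 5 vCPU left
host 7: place vm13 (46 vCPU), 18 vCPU left
host 7: place vm14 (18 vCPU), 0 vCPU left
host 1: place vm15 (5 vCPU), 11 vCPU left
host 4: place vm16 (16 vCPU), 0 vCPU left
7 hosts × 64 vCPU = 448 vCPU; used 401 vCPU; unused 47 vCPU.

47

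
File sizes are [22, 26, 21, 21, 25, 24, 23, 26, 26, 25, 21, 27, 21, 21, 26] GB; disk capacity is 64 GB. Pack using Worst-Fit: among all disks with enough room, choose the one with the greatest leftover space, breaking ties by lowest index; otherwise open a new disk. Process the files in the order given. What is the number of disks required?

22 GB → disk 1 (remaining 42 GB)
26 GB → disk 1 (remaining 16 GB)
21 GB → disk 2 (remaining 43 GB)
21 GB → disk 2 (remaining 22 GB)
25 GB → disk 3 (remaining 39 GB)
24 GB → disk 3 (remaining 15 GB)
23 GB → disk 4 (remaining 41 GB)
26 GB → disk 4 (remaining 15 GB)
26 GB → disk 5 (remaining 38 GB)
25 GB → disk 5 (remaining 13 GB)
21 GB → disk 2 (remaining 1 GB)
27 GB → disk 6 (remaining 37 GB)
21 GB → disk 6 (remaining 16 GB)
21 GB → disk 7 (remaining 43 GB)
26 GB → disk 7 (remaining 17 GB)

7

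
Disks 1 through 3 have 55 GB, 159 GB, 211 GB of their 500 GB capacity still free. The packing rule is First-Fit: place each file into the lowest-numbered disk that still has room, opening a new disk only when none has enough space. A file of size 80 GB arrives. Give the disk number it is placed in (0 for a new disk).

2

Disks with room: disk 2 (159 GB), disk 3 (211 GB).
The first with room is disk 2.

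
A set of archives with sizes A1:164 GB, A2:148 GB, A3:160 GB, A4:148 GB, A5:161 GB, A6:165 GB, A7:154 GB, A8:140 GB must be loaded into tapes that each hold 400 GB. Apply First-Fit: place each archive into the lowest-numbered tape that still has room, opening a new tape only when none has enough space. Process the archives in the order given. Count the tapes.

Put A1 (164 GB) in tape 1; 236 GB remain.
Put A2 (148 GB) in tape 1; 88 GB remain.
Put A3 (160 GB) in tape 2; 240 GB remain.
Put A4 (148 GB) in tape 2; 92 GB remain.
Put A5 (161 GB) in tape 3; 239 GB remain.
Put A6 (165 GB) in tape 3; 74 GB remain.
Put A7 (154 GB) in tape 4; 246 GB remain.
Put A8 (140 GB) in tape 4; 106 GB remain.

4 tapes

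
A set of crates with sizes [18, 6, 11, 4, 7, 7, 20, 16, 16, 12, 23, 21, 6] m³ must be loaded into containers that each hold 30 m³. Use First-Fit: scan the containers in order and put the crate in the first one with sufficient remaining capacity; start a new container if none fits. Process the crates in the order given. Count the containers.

7

18 m³ → container 1 (remaining 12 m³)
6 m³ → container 1 (remaining 6 m³)
11 m³ → container 2 (remaining 19 m³)
4 m³ → container 1 (remaining 2 m³)
7 m³ → container 2 (remaining 12 m³)
7 m³ → container 2 (remaining 5 m³)
20 m³ → container 3 (remaining 10 m³)
16 m³ → container 4 (remaining 14 m³)
16 m³ → container 5 (remaining 14 m³)
12 m³ → container 4 (remaining 2 m³)
23 m³ → container 6 (remaining 7 m³)
21 m³ → container 7 (remaining 9 m³)
6 m³ → container 3 (remaining 4 m³)
Final containers: [18,6,4] [11,7,7] [20,6] [16,12] [16] [23] [21].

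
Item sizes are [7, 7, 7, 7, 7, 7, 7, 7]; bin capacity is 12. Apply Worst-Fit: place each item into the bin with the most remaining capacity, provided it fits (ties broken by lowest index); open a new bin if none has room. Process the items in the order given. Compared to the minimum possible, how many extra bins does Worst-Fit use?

0

Worst-Fit: [7] [7] [7] [7] [7] [7] [7] [7] → 8 bins.
8 items exceed 6 (half the capacity), and no two of those can share a bin, so at least 8 bins are needed.
So 8 is already optimal.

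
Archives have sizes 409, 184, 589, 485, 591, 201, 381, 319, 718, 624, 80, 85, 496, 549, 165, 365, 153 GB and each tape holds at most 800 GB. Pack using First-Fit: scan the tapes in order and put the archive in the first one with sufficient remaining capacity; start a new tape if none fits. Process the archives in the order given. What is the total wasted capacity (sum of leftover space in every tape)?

tape 1: place 409 GB, 391 GB left
tape 1: place 184 GB, 207 GB left
tape 2: place 589 GB, 211 GB left
tape 3: place 485 GB, 315 GB left
tape 4: place 591 GB, 209 GB left
tape 1: place 201 GB, 6 GB left
tape 5: place 381 GB, 419 GB left
tape 5: place 319 GB, 100 GB left
tape 6: place 718 GB, 82 GB left
tape 7: place 624 GB, 176 GB left
tape 2: place 80 GB, 131 GB left
tape 2: place 85 GB, 46 GB left
tape 8: place 496 GB, 304 GB left
tape 9: place 549 GB, 251 GB left
tape 3: place 165 GB, 150 GB left
tape 10: place 365 GB, 435 GB left
tape 4: place 153 GB, 56 GB left
10 tapes × 800 GB = 8000 GB; used 6394 GB; unused 1606 GB.

1606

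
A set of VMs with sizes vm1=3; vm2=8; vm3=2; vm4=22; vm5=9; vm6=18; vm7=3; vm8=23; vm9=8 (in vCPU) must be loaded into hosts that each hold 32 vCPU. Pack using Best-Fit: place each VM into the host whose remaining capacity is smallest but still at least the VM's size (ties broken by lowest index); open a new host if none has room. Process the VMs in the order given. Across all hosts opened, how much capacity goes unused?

32

host 1: place vm1 (3 vCPU), 29 vCPU left
host 1: place vm2 (8 vCPU), 21 vCPU left
host 1: place vm3 (2 vCPU), 19 vCPU left
host 2: place vm4 (22 vCPU), 10 vCPU left
host 2: place vm5 (9 vCPU), 1 vCPU left
host 1: place vm6 (18 vCPU), 1 vCPU left
host 3: place vm7 (3 vCPU), 29 vCPU left
host 3: place vm8 (23 vCPU), 6 vCPU left
host 4: place vm9 (8 vCPU), 24 vCPU left
4 hosts × 32 vCPU = 128 vCPU; used 96 vCPU; unused 32 vCPU.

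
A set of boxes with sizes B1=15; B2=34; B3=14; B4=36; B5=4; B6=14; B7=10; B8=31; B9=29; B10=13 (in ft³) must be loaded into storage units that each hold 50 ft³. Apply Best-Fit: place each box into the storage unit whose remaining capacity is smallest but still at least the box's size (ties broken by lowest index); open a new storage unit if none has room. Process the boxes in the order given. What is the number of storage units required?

5

B1 (15 ft³) → storage unit 1 (remaining 35 ft³)
B2 (34 ft³) → storage unit 1 (remaining 1 ft³)
B3 (14 ft³) → storage unit 2 (remaining 36 ft³)
B4 (36 ft³) → storage unit 2 (remaining 0 ft³)
B5 (4 ft³) → storage unit 3 (remaining 46 ft³)
B6 (14 ft³) → storage unit 3 (remaining 32 ft³)
B7 (10 ft³) → storage unit 3 (remaining 22 ft³)
B8 (31 ft³) → storage unit 4 (remaining 19 ft³)
B9 (29 ft³) → storage unit 5 (remaining 21 ft³)
B10 (13 ft³) → storage unit 4 (remaining 6 ft³)
Final storage units: [15,34] [14,36] [4,14,10] [31,13] [29].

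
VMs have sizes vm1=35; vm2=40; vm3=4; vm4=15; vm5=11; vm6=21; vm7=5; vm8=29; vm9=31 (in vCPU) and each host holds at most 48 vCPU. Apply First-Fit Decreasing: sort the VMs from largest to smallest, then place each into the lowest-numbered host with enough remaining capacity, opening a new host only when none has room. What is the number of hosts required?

5 hosts

Sorted descending: 40, 35, 31, 29, 21, 15, 11, 5, 4.
host 1: place 40 vCPU, 8 vCPU left
host 2: place 35 vCPU, 13 vCPU left
host 3: place 31 vCPU, 17 vCPU left
host 4: place 29 vCPU, 19 vCPU left
host 5: place 21 vCPU, 27 vCPU left
host 3: place 15 vCPU, 2 vCPU left
host 2: place 11 vCPU, 2 vCPU left
host 1: place 5 vCPU, 3 vCPU left
host 4: place 4 vCPU, 15 vCPU left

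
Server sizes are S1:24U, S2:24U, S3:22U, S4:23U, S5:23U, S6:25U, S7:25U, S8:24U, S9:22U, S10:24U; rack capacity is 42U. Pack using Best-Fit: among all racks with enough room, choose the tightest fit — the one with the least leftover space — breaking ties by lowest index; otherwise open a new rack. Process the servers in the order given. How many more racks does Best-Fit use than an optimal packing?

0

Best-Fit: [24] [24] [22] [23] [23] [25] [25] [24] [22] [24] → 10 racks.
10 servers exceed 21U (half the capacity), and no two of those can share a rack, so at least 10 racks are needed.
So 10 is already optimal.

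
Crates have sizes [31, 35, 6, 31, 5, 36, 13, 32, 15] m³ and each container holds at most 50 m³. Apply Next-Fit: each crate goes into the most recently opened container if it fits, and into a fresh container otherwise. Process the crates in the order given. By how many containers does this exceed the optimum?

0

Next-Fit: [31] [35,6] [31,5] [36,13] [32,15] → 5 containers.
Total size 204 m³; any packing needs at least ⌈204/50⌉ = 5 containers.
So 5 is already optimal.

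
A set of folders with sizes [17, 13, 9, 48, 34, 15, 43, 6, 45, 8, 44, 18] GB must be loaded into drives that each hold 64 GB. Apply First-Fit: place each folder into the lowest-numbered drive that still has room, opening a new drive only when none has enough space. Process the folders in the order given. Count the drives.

6 drives

drive 1: place 17 GB, 47 GB left
drive 1: place 13 GB, 34 GB left
drive 1: place 9 GB, 25 GB left
drive 2: place 48 GB, 16 GB left
drive 3: place 34 GB, 30 GB left
drive 1: place 15 GB, 10 GB left
drive 4: place 43 GB, 21 GB left
drive 1: place 6 GB, 4 GB left
drive 5: place 45 GB, 19 GB left
drive 2: place 8 GB, 8 GB left
drive 6: place 44 GB, 20 GB left
drive 3: place 18 GB, 12 GB left
Final drives: [17,13,9,15,6] [48,8] [34,18] [43] [45] [44].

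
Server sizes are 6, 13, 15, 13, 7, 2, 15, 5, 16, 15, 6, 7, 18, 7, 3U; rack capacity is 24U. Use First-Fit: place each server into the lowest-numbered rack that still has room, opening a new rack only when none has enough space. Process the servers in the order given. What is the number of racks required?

Put 6U in rack 1; 18U remain.
Put 13U in rack 1; 5U remain.
Put 15U in rack 2; 9U remain.
Put 13U in rack 3; 11U remain.
Put 7U in rack 2; 2U remain.
Put 2U in rack 1; 3U remain.
Put 15U in rack 4; 9U remain.
Put 5U in rack 3; 6U remain.
Put 16U in rack 5; 8U remain.
Put 15U in rack 6; 9U remain.
Put 6U in rack 3; 0U remain.
Put 7U in rack 4; 2U remain.
Put 18U in rack 7; 6U remain.
Put 7U in rack 5; 1U remain.
Put 3U in rack 1; 0U remain.

7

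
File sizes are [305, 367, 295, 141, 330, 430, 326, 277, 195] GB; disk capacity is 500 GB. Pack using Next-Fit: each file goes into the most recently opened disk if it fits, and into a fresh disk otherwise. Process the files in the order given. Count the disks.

Put 305 GB in disk 1; 195 GB remain.
Put 367 GB in disk 2; 133 GB remain.
Put 295 GB in disk 3; 205 GB remain.
Put 141 GB in disk 3; 64 GB remain.
Put 330 GB in disk 4; 170 GB remain.
Put 430 GB in disk 5; 70 GB remain.
Put 326 GB in disk 6; 174 GB remain.
Put 277 GB in disk 7; 223 GB remain.
Put 195 GB in disk 7; 28 GB remain.
Final disks: [305] [367] [295,141] [330] [430] [326] [277,195].

7 disks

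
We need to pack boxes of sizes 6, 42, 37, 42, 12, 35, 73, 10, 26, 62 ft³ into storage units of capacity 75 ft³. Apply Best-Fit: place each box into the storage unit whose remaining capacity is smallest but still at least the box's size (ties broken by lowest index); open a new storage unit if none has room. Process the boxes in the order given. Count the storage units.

5

6 ft³ → storage unit 1 (remaining 69 ft³)
42 ft³ → storage unit 1 (remaining 27 ft³)
37 ft³ → storage unit 2 (remaining 38 ft³)
42 ft³ → storage unit 3 (remaining 33 ft³)
12 ft³ → storage unit 1 (remaining 15 ft³)
35 ft³ → storage unit 2 (remaining 3 ft³)
73 ft³ → storage unit 4 (remaining 2 ft³)
10 ft³ → storage unit 1 (remaining 5 ft³)
26 ft³ → storage unit 3 (remaining 7 ft³)
62 ft³ → storage unit 5 (remaining 13 ft³)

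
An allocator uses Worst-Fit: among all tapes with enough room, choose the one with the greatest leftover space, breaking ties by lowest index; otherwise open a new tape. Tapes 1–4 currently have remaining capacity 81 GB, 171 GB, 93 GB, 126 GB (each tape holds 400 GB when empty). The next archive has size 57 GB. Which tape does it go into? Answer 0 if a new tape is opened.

2

Tapes with room: tape 1 (81 GB), tape 2 (171 GB), tape 3 (93 GB), tape 4 (126 GB).
Most room is tape 2 with 171 GB free.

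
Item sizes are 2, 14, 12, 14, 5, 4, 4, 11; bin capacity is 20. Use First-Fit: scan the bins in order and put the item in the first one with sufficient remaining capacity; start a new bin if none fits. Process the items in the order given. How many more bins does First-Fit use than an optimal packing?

0

First-Fit: [2,14,4] [12,5] [14,4] [11] → 4 bins.
Total size 66; any packing needs at least ⌈66/20⌉ = 4 bins.
So 4 is already optimal.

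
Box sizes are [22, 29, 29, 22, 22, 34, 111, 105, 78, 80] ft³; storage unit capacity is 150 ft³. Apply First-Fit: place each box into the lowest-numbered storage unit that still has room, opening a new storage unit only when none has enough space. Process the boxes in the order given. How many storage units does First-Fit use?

5 storage units

22 ft³ → storage unit 1 (remaining 128 ft³)
29 ft³ → storage unit 1 (remaining 99 ft³)
29 ft³ → storage unit 1 (remaining 70 ft³)
22 ft³ → storage unit 1 (remaining 48 ft³)
22 ft³ → storage unit 1 (remaining 26 ft³)
34 ft³ → storage unit 2 (remaining 116 ft³)
111 ft³ → storage unit 2 (remaining 5 ft³)
105 ft³ → storage unit 3 (remaining 45 ft³)
78 ft³ → storage unit 4 (remaining 72 ft³)
80 ft³ → storage unit 5 (remaining 70 ft³)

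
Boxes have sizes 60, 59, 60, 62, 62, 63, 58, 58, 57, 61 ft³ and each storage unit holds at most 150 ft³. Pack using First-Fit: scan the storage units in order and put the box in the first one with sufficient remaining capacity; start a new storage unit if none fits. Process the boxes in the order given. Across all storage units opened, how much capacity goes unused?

Put 60 ft³ in storage unit 1; 90 ft³ remain.
Put 59 ft³ in storage unit 1; 31 ft³ remain.
Put 60 ft³ in storage unit 2; 90 ft³ remain.
Put 62 ft³ in storage unit 2; 28 ft³ remain.
Put 62 ft³ in storage unit 3; 88 ft³ remain.
Put 63 ft³ in storage unit 3; 25 ft³ remain.
Put 58 ft³ in storage unit 4; 92 ft³ remain.
Put 58 ft³ in storage unit 4; 34 ft³ remain.
Put 57 ft³ in storage unit 5; 93 ft³ remain.
Put 61 ft³ in storage unit 5; 32 ft³ remain.
5 storage units × 150 ft³ = 750 ft³; used 600 ft³; unused 150 ft³.

150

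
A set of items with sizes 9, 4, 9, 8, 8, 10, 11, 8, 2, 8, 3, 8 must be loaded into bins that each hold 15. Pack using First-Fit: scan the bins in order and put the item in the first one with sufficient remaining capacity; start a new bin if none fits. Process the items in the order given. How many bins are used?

Put 9 in bin 1; 6 remain.
Put 4 in bin 1; 2 remain.
Put 9 in bin 2; 6 remain.
Put 8 in bin 3; 7 remain.
Put 8 in bin 4; 7 remain.
Put 10 in bin 5; 5 remain.
Put 11 in bin 6; 4 remain.
Put 8 in bin 7; 7 remain.
Put 2 in bin 1; 0 remain.
Put 8 in bin 8; 7 remain.
Put 3 in bin 2; 3 remain.
Put 8 in bin 9; 7 remain.
Final bins: [9,4,2] [9,3] [8] [8] [10] [11] [8] [8] [8].

9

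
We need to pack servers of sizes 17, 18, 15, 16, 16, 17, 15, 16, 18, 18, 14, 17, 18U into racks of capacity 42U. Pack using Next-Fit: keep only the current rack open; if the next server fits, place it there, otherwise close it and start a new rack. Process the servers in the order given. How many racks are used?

17U → rack 1 (remaining 25U)
18U → rack 1 (remaining 7U)
15U → rack 2 (remaining 27U)
16U → rack 2 (remaining 11U)
16U → rack 3 (remaining 26U)
17U → rack 3 (remaining 9U)
15U → rack 4 (remaining 27U)
16U → rack 4 (remaining 11U)
18U → rack 5 (remaining 24U)
18U → rack 5 (remaining 6U)
14U → rack 6 (remaining 28U)
17U → rack 6 (remaining 11U)
18U → rack 7 (remaining 24U)
Final racks: [17,18] [15,16] [16,17] [15,16] [18,18] [14,17] [18].

7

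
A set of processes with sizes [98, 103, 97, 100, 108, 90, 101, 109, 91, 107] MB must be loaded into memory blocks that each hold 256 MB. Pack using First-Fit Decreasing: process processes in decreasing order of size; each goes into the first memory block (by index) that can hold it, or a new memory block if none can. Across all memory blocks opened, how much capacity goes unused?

Sorted descending: 109, 108, 107, 103, 101, 100, 98, 97, 91, 90.
109 MB → memory block 1 (remaining 147 MB)
108 MB → memory block 1 (remaining 39 MB)
107 MB → memory block 2 (remaining 149 MB)
103 MB → memory block 2 (remaining 46 MB)
101 MB → memory block 3 (remaining 155 MB)
100 MB → memory block 3 (remaining 55 MB)
98 MB → memory block 4 (remaining 158 MB)
97 MB → memory block 4 (remaining 61 MB)
91 MB → memory block 5 (remaining 165 MB)
90 MB → memory block 5 (remaining 75 MB)
5 memory blocks × 256 MB = 1280 MB; used 1004 MB; unused 276 MB.

276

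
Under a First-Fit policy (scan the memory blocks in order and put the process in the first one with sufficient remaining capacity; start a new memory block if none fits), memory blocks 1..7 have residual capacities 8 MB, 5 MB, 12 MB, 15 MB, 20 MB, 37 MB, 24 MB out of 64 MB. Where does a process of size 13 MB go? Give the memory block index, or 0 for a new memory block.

4

Memory blocks with room: memory block 4 (15 MB), memory block 5 (20 MB), memory block 6 (37 MB), memory block 7 (24 MB).
The first with room is memory block 4.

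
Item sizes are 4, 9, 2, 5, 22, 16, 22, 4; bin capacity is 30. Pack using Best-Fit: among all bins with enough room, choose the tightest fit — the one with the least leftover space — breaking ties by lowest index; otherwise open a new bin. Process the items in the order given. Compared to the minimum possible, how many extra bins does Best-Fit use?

Best-Fit: [4,9,2,5] [22,4] [16] [22] → 4 bins.
Total size 84; any packing needs at least ⌈84/30⌉ = 3 bins.
An optimal packing achieves that bound: [22,5,2] [22,4,4] [16,9] → 3 bins.
Excess: 4 − 3 = 1.

1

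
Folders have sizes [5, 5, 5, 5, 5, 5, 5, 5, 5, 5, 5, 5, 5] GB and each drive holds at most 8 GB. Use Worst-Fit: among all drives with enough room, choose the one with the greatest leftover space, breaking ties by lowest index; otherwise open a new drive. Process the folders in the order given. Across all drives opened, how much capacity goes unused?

39

drive 1: place 5 GB, 3 GB left
drive 2: place 5 GB, 3 GB left
drive 3: place 5 GB, 3 GB left
drive 4: place 5 GB, 3 GB left
drive 5: place 5 GB, 3 GB left
drive 6: place 5 GB, 3 GB left
drive 7: place 5 GB, 3 GB left
drive 8: place 5 GB, 3 GB left
drive 9: place 5 GB, 3 GB left
drive 10: place 5 GB, 3 GB left
drive 11: place 5 GB, 3 GB left
drive 12: place 5 GB, 3 GB left
drive 13: place 5 GB, 3 GB left
13 drives × 8 GB = 104 GB; used 65 GB; unused 39 GB.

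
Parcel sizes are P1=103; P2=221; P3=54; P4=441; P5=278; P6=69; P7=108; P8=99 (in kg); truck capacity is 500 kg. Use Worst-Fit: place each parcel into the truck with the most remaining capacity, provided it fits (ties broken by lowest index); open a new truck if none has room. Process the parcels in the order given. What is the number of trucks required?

Put P1 (103 kg) in truck 1; 397 kg remain.
Put P2 (221 kg) in truck 1; 176 kg remain.
Put P3 (54 kg) in truck 1; 122 kg remain.
Put P4 (441 kg) in truck 2; 59 kg remain.
Put P5 (278 kg) in truck 3; 222 kg remain.
Put P6 (69 kg) in truck 3; 153 kg remain.
Put P7 (108 kg) in truck 3; 45 kg remain.
Put P8 (99 kg) in truck 1; 23 kg remain.
Final trucks: [103,221,54,99] [441] [278,69,108].

3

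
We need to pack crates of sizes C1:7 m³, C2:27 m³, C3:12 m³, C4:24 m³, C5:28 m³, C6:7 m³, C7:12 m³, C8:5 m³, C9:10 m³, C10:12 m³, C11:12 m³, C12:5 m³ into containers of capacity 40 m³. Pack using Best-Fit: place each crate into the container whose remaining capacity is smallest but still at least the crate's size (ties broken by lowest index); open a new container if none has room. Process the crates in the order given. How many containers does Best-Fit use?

Put C1 (7 m³) in container 1; 33 m³ remain.
Put C2 (27 m³) in container 1; 6 m³ remain.
Put C3 (12 m³) in container 2; 28 m³ remain.
Put C4 (24 m³) in container 2; 4 m³ remain.
Put C5 (28 m³) in container 3; 12 m³ remain.
Put C6 (7 m³) in container 3; 5 m³ remain.
Put C7 (12 m³) in container 4; 28 m³ remain.
Put C8 (5 m³) in container 3; 0 m³ remain.
Put C9 (10 m³) in container 4; 18 m³ remain.
Put C10 (12 m³) in container 4; 6 m³ remain.
Put C11 (12 m³) in container 5; 28 m³ remain.
Put C12 (5 m³) in container 1; 1 m³ remain.

5 containers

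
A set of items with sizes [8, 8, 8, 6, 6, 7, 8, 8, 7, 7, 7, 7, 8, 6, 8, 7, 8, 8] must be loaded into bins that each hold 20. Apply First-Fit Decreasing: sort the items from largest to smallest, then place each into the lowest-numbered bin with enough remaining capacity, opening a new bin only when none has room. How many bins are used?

8 bins

Sorted descending: 8, 8, 8, 8, 8, 8, 8, 8, 8, 7, 7, 7, 7, 7, 7, 6, 6, 6.
Put 8 in bin 1; 12 remain.
Put 8 in bin 1; 4 remain.
Put 8 in bin 2; 12 remain.
Put 8 in bin 2; 4 remain.
Put 8 in bin 3; 12 remain.
Put 8 in bin 3; 4 remain.
Put 8 in bin 4; 12 remain.
Put 8 in bin 4; 4 remain.
Put 8 in bin 5; 12 remain.
Put 7 in bin 5; 5 remain.
Put 7 in bin 6; 13 remain.
Put 7 in bin 6; 6 remain.
Put 7 in bin 7; 13 remain.
Put 7 in bin 7; 6 remain.
Put 7 in bin 8; 13 remain.
Put 6 in bin 6; 0 remain.
Put 6 in bin 7; 0 remain.
Put 6 in bin 8; 7 remain.
Final bins: [8,8] [8,8] [8,8] [8,8] [8,7] [7,7,6] [7,7,6] [7,6].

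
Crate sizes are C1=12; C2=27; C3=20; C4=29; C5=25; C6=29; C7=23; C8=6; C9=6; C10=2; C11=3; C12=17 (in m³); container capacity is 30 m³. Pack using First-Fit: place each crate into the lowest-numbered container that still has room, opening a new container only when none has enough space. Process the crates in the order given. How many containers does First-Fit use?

8

Put C1 (12 m³) in container 1; 18 m³ remain.
Put C2 (27 m³) in container 2; 3 m³ remain.
Put C3 (20 m³) in container 3; 10 m³ remain.
Put C4 (29 m³) in container 4; 1 m³ remain.
Put C5 (25 m³) in container 5; 5 m³ remain.
Put C6 (29 m³) in container 6; 1 m³ remain.
Put C7 (23 m³) in container 7; 7 m³ remain.
Put C8 (6 m³) in container 1; 12 m³ remain.
Put C9 (6 m³) in container 1; 6 m³ remain.
Put C10 (2 m³) in container 1; 4 m³ remain.
Put C11 (3 m³) in container 1; 1 m³ remain.
Put C12 (17 m³) in container 8; 13 m³ remain.
Final containers: [12,6,6,2,3] [27] [20] [29] [25] [29] [23] [17].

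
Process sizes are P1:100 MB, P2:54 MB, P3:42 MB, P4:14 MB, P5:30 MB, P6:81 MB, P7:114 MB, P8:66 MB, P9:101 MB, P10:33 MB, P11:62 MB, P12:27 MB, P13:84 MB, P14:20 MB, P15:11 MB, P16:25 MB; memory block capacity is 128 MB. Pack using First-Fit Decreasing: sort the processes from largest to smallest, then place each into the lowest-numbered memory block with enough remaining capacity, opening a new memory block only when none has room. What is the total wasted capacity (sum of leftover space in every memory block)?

Sorted descending: 114, 101, 100, 84, 81, 66, 62, 54, 42, 33, 30, 27, 25, 20, 14, 11.
114 MB → memory block 1 (remaining 14 MB)
101 MB → memory block 2 (remaining 27 MB)
100 MB → memory block 3 (remaining 28 MB)
84 MB → memory block 4 (remaining 44 MB)
81 MB → memory block 5 (remaining 47 MB)
66 MB → memory block 6 (remaining 62 MB)
62 MB → memory block 6 (remaining 0 MB)
54 MB → memory block 7 (remaining 74 MB)
42 MB → memory block 4 (remaining 2 MB)
33 MB → memory block 5 (remaining 14 MB)
30 MB → memory block 7 (remaining 44 MB)
27 MB → memory block 2 (remaining 0 MB)
25 MB → memory block 3 (remaining 3 MB)
20 MB → memory block 7 (remaining 24 MB)
14 MB → memory block 1 (remaining 0 MB)
11 MB → memory block 5 (remaining 3 MB)
7 memory blocks × 128 MB = 896 MB; used 864 MB; unused 32 MB.

32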